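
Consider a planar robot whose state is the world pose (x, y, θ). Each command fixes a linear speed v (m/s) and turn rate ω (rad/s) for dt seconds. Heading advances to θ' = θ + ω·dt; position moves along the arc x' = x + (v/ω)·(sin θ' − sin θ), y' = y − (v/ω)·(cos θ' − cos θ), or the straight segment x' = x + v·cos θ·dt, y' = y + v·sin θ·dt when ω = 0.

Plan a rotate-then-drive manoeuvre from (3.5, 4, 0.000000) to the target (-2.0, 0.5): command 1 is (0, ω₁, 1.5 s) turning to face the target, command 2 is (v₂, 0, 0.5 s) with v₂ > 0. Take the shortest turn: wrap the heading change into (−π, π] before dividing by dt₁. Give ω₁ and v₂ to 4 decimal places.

ω₁ = -1.7166, v₂ = 13.0384

heading to target = atan2(0.5−4, -2−3.5) = -2.5749
Δθ = wrap(-2.5749 − 0.0000) = -2.5749; ω₁ = Δθ/dt₁ = -1.7166
distance = √((-2−3.5)² + (0.5−4)²) = 6.5192; v₂ = distance/dt₂ = 13.0384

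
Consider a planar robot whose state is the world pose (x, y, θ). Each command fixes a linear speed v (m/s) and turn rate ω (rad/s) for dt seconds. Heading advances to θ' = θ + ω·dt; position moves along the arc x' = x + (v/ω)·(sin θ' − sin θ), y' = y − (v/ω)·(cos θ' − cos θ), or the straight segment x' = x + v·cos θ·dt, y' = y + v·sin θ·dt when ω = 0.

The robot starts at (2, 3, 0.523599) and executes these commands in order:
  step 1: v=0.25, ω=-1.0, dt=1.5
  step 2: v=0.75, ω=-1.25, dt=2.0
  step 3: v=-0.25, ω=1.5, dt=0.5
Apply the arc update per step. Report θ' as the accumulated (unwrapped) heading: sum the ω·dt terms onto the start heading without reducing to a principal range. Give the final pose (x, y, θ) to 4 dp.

(1.7599, 2.0257, -2.7264)

step 1: θ'=-0.9764 (R=-0.2500) → pose (2.3321, 2.9235, -0.9764)
step 2: θ'=-3.4764 (R=-0.6000) → pose (1.6379, 2.0208, -3.4764)
step 3: θ'=-2.7264 (R=-0.1667) → pose (1.7599, 2.0257, -2.7264)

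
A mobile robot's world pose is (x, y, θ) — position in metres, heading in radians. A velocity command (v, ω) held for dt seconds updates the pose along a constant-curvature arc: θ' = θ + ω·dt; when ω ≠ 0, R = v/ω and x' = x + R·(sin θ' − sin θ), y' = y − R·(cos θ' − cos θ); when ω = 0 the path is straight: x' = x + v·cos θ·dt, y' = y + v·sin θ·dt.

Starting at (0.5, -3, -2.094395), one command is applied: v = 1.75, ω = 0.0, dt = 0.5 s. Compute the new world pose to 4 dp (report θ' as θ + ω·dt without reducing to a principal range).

θ' = -2.0944 + 0.0·0.5 = -2.0944
ω = 0 → straight: x' = 0.5 + 1.75·cos(-2.0944)·0.5 = 0.0625
y' = -3 + 1.75·sin(-2.0944)·0.5 = -3.7578

(0.0625, -3.7578, -2.0944)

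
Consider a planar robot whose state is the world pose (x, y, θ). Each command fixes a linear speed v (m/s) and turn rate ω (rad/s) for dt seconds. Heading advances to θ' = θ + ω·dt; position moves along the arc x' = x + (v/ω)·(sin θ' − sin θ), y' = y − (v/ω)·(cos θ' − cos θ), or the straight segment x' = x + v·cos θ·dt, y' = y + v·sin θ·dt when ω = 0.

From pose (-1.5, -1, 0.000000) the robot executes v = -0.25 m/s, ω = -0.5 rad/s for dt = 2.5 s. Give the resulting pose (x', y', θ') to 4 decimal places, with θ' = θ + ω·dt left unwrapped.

θ' = 0.0000 + -0.5·2.5 = -1.2500
R = v/ω = -0.25/-0.5 = 0.5000
x' = -1.5 + 0.5000·(sin -1.2500 − sin 0.0000) = -1.9745
y' = -1 − 0.5000·(cos -1.2500 − cos 0.0000) = -0.6577

(-1.9745, -0.6577, -1.2500)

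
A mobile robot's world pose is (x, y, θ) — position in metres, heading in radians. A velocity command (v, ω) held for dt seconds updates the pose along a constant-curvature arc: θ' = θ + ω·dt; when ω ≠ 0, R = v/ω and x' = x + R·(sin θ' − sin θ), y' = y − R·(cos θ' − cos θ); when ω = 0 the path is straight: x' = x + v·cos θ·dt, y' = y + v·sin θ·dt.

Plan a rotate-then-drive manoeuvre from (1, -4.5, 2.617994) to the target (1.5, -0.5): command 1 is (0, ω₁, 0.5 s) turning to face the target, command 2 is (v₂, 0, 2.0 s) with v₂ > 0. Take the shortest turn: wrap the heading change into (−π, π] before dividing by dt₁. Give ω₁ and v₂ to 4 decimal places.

heading to target = atan2(-0.5−-4.5, 1.5−1) = 1.4464
Δθ = wrap(1.4464 − 2.6180) = -1.1716; ω₁ = Δθ/dt₁ = -2.3431
distance = √((1.5−1)² + (-0.5−-4.5)²) = 4.0311; v₂ = distance/dt₂ = 2.0156

ω₁ = -2.3431, v₂ = 2.0156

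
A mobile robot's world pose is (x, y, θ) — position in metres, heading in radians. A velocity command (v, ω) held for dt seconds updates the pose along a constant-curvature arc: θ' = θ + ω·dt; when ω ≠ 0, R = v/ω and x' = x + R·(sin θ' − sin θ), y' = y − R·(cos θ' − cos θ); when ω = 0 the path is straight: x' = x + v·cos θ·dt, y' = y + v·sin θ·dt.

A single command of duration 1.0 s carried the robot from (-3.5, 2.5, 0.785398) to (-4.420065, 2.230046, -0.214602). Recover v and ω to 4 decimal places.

v = -1.0000, ω = -1.0000

Δθ = -0.214602 − 0.785398 = -1.000000
ω = Δθ/dt = -1.000000/1.0 = -1.0000
R = Δx/(sin θ' − sin θ) = 1.0000
v = R·ω = 1.0000·-1.0000 = -1.0000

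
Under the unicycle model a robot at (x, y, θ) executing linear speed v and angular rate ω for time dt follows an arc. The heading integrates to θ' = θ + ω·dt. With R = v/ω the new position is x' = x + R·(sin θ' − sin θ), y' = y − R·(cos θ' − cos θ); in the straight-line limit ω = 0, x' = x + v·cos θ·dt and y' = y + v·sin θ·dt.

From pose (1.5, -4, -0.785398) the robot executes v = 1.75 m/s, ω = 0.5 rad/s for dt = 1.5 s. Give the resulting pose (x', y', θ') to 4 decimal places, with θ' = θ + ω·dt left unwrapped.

(3.8510, -5.0229, -0.0354)

θ' = -0.7854 + 0.5·1.5 = -0.0354
R = v/ω = 1.75/0.5 = 3.5000
x' = 1.5 + 3.5000·(sin -0.0354 − sin -0.7854) = 3.8510
y' = -4 − 3.5000·(cos -0.0354 − cos -0.7854) = -5.0229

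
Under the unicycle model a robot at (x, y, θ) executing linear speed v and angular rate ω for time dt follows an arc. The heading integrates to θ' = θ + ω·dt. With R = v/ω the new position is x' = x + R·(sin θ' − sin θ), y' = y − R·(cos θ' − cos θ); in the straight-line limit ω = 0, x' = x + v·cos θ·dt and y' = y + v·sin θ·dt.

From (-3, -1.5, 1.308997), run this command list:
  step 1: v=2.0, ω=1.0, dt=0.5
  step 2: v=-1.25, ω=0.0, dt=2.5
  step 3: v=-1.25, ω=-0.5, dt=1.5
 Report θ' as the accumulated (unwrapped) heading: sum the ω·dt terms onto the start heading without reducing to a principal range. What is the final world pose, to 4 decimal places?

(-2.5007, -5.3615, 1.0590)

step 1: θ'=1.8090 (R=2.0000) → pose (-2.9883, -0.5105, 1.8090)
step 2: θ'=1.8090 (straight) → pose (-2.2510, -3.5472, 1.8090)
step 3: θ'=1.0590 (R=2.5000) → pose (-2.5007, -5.3615, 1.0590)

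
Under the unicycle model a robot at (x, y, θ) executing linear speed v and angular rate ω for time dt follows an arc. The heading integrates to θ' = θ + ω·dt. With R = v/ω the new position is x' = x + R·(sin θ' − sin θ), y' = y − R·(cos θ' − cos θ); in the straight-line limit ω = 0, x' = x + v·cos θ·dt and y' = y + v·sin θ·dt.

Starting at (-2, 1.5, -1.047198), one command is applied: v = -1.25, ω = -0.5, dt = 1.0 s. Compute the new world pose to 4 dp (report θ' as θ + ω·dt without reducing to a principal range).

(-2.3342, 2.6910, -1.5472)

θ' = -1.0472 + -0.5·1.0 = -1.5472
R = v/ω = -1.25/-0.5 = 2.5000
x' = -2 + 2.5000·(sin -1.5472 − sin -1.0472) = -2.3342
y' = 1.5 − 2.5000·(cos -1.5472 − cos -1.0472) = 2.6910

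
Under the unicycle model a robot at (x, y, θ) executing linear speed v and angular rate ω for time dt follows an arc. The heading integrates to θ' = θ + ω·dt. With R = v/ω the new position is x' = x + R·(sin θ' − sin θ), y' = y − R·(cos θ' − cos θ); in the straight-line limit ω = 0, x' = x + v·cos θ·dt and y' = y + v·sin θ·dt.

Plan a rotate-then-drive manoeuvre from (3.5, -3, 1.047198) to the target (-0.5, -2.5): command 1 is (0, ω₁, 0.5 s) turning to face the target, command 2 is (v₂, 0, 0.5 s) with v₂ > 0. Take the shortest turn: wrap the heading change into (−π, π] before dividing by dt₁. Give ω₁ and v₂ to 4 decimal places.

heading to target = atan2(-2.5−-3, -0.5−3.5) = 3.0172
Δθ = wrap(3.0172 − 1.0472) = 1.9700; ω₁ = Δθ/dt₁ = 3.9401
distance = √((-0.5−3.5)² + (-2.5−-3)²) = 4.0311; v₂ = distance/dt₂ = 8.0623

ω₁ = 3.9401, v₂ = 8.0623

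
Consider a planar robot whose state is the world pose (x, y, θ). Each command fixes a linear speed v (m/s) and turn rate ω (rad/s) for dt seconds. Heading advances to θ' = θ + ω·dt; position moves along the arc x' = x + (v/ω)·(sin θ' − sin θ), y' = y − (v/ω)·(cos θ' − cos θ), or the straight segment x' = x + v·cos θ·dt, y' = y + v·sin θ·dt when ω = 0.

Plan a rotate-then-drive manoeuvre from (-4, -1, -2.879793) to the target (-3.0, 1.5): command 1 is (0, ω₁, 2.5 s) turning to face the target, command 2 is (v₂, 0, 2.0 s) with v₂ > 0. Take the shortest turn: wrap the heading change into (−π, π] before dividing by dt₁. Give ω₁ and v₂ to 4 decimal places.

heading to target = atan2(1.5−-1, -3−-4) = 1.1903
Δθ = wrap(1.1903 − -2.8798) = -2.2131; ω₁ = Δθ/dt₁ = -0.8852
distance = √((-3−-4)² + (1.5−-1)²) = 2.6926; v₂ = distance/dt₂ = 1.3463

ω₁ = -0.8852, v₂ = 1.3463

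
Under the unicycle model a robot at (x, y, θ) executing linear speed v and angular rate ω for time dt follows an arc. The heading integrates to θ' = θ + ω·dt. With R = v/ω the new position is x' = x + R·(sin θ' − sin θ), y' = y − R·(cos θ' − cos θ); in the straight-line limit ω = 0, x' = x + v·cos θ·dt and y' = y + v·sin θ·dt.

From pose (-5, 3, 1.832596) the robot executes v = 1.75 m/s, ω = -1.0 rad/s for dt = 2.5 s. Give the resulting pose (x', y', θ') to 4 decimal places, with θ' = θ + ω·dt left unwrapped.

(-2.2265, 4.8274, -0.6674)

θ' = 1.8326 + -1.0·2.5 = -0.6674
R = v/ω = 1.75/-1.0 = -1.7500
x' = -5 + -1.7500·(sin -0.6674 − sin 1.8326) = -2.2265
y' = 3 − -1.7500·(cos -0.6674 − cos 1.8326) = 4.8274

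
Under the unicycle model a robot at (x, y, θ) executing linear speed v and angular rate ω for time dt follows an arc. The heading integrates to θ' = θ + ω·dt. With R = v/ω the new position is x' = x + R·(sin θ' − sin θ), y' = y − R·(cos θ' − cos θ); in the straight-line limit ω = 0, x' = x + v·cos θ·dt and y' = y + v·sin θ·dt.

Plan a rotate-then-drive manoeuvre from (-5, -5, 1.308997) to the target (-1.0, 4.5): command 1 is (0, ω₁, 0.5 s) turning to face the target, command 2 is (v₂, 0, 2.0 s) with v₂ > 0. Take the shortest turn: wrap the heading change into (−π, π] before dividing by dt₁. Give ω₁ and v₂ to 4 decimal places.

heading to target = atan2(4.5−-5, -1−-5) = 1.1723
Δθ = wrap(1.1723 − 1.3090) = -0.1367; ω₁ = Δθ/dt₁ = -0.2734
distance = √((-1−-5)² + (4.5−-5)²) = 10.3078; v₂ = distance/dt₂ = 5.1539

ω₁ = -0.2734, v₂ = 5.1539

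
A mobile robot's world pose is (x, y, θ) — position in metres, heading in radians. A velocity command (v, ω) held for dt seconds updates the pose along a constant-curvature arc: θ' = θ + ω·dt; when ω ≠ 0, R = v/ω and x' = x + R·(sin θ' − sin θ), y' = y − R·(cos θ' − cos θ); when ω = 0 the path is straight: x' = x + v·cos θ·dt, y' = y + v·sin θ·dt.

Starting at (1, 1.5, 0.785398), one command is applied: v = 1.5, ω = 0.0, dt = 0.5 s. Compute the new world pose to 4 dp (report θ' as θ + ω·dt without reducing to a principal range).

θ' = 0.7854 + 0.0·0.5 = 0.7854
ω = 0 → straight: x' = 1 + 1.5·cos(0.7854)·0.5 = 1.5303
y' = 1.5 + 1.5·sin(0.7854)·0.5 = 2.0303

(1.5303, 2.0303, 0.7854)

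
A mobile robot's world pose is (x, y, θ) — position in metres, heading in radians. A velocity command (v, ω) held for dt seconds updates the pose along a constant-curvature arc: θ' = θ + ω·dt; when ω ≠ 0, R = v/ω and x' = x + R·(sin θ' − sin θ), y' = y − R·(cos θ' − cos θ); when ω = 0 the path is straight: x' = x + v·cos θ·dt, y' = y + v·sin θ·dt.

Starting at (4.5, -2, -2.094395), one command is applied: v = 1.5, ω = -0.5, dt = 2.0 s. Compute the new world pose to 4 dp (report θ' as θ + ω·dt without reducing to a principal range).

θ' = -2.0944 + -0.5·2.0 = -3.0944
R = v/ω = 1.5/-0.5 = -3.0000
x' = 4.5 + -3.0000·(sin -3.0944 − sin -2.0944) = 2.0435
y' = -2 − -3.0000·(cos -3.0944 − cos -2.0944) = -3.4967

(2.0435, -3.4967, -3.0944)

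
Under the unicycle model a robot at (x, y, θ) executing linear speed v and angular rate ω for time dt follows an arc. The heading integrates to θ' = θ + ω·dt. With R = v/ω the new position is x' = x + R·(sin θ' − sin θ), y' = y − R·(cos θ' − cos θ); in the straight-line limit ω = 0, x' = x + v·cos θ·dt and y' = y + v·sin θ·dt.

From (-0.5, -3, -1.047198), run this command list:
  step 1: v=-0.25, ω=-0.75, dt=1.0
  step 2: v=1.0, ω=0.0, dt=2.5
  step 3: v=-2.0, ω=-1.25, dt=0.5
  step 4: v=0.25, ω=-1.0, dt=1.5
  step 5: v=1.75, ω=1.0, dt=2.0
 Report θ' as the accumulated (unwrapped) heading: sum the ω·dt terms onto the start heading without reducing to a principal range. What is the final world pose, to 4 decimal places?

(-3.8077, -4.9809, -1.9222)

step 1: θ'=-1.7972 (R=0.3333) → pose (-0.5362, -2.7585, -1.7972)
step 2: θ'=-1.7972 (straight) → pose (-1.0973, -5.1947, -1.7972)
step 3: θ'=-2.4222 (R=1.6000) → pose (-0.5925, -4.3503, -2.4222)
step 4: θ'=-3.9222 (R=-0.2500) → pose (-0.9331, -4.3399, -3.9222)
step 5: θ'=-1.9222 (R=1.7500) → pose (-3.8077, -4.9809, -1.9222)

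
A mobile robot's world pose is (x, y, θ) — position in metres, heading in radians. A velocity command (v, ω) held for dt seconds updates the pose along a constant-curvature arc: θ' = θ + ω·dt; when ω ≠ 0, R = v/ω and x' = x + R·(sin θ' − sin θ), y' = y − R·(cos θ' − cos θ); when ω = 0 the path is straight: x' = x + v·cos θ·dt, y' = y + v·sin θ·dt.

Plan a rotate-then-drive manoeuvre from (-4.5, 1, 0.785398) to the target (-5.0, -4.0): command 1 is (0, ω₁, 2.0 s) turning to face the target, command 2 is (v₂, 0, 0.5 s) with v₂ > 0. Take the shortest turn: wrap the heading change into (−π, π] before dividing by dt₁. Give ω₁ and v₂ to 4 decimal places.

heading to target = atan2(-4−1, -5−-4.5) = -1.6705
Δθ = wrap(-1.6705 − 0.7854) = -2.4559; ω₁ = Δθ/dt₁ = -1.2279
distance = √((-5−-4.5)² + (-4−1)²) = 5.0249; v₂ = distance/dt₂ = 10.0499

ω₁ = -1.2279, v₂ = 10.0499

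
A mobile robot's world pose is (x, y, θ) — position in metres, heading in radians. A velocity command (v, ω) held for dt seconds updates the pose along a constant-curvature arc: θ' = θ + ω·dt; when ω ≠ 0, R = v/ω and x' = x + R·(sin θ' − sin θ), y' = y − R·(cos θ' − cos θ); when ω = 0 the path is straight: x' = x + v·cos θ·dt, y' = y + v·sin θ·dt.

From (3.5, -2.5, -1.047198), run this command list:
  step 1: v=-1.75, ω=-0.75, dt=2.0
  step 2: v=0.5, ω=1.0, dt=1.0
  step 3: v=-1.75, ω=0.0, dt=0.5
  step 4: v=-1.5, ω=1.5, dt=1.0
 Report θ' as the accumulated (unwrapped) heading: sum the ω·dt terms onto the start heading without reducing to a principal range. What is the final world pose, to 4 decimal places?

step 1: θ'=-2.5472 (R=2.3333) → pose (4.2140, 0.5998, -2.5472)
step 2: θ'=-1.5472 (R=0.5000) → pose (3.9942, 0.1738, -1.5472)
step 3: θ'=-1.5472 (straight) → pose (3.9735, 1.0485, -1.5472)
step 4: θ'=-0.0472 (R=-1.0000) → pose (3.0210, 2.0238, -0.0472)

(3.0210, 2.0238, -0.0472)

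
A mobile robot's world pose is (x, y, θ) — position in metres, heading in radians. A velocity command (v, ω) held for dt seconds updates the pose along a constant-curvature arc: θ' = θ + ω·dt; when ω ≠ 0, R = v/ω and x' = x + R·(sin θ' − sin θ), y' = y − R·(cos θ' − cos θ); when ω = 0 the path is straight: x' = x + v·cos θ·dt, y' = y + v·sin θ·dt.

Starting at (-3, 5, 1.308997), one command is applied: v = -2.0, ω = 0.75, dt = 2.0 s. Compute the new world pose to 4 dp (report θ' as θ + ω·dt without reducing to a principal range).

θ' = 1.3090 + 0.75·2.0 = 2.8090
R = v/ω = -2.0/0.75 = -2.6667
x' = -3 + -2.6667·(sin 2.8090 − sin 1.3090) = -1.2949
y' = 5 − -2.6667·(cos 2.8090 − cos 1.3090) = 1.7893

(-1.2949, 1.7893, 2.8090)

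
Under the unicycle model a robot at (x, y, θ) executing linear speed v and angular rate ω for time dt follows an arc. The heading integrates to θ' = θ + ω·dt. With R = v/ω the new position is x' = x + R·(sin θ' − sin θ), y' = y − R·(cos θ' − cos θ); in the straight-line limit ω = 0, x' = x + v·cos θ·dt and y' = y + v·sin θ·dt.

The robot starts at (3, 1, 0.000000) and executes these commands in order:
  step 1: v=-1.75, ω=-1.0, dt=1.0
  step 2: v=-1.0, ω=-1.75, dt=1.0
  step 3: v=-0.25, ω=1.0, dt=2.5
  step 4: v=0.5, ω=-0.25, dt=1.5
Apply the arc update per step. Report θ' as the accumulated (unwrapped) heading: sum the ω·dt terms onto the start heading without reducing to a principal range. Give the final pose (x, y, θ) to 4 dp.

(2.4320, 2.7988, -0.6250)

step 1: θ'=-1.0000 (R=1.7500) → pose (1.5274, 1.8045, -1.0000)
step 2: θ'=-2.7500 (R=0.5714) → pose (1.7902, 2.6414, -2.7500)
step 3: θ'=-0.2500 (R=-0.2500) → pose (1.7566, 3.1147, -0.2500)
step 4: θ'=-0.6250 (R=-2.0000) → pose (2.4320, 2.7988, -0.6250)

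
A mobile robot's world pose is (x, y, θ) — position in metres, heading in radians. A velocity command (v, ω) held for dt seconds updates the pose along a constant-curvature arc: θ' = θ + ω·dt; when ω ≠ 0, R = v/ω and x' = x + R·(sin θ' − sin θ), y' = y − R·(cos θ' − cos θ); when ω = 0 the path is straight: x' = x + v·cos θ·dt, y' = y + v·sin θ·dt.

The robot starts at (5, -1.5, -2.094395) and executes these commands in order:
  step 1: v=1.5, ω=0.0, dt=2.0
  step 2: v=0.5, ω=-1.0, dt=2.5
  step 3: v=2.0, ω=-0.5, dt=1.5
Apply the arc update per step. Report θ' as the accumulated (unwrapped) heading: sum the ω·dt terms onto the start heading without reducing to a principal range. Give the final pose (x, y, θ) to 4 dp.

(3.3153, -1.0730, -5.3444)

step 1: θ'=-2.0944 (straight) → pose (3.5000, -4.0981, -2.0944)
step 2: θ'=-4.5944 (R=-0.5000) → pose (2.5705, -3.9069, -4.5944)
step 3: θ'=-5.3444 (R=-4.0000) → pose (3.3153, -1.0730, -5.3444)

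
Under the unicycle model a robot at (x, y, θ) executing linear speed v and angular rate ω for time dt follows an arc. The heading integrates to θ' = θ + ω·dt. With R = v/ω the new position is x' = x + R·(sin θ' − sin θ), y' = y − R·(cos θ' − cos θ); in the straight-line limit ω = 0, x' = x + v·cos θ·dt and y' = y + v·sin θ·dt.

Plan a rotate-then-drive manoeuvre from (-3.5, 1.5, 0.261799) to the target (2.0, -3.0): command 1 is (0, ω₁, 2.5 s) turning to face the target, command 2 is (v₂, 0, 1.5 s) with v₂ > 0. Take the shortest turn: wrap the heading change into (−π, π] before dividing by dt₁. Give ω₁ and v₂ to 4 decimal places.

ω₁ = -0.3790, v₂ = 4.7376

heading to target = atan2(-3−1.5, 2−-3.5) = -0.6857
Δθ = wrap(-0.6857 − 0.2618) = -0.9475; ω₁ = Δθ/dt₁ = -0.3790
distance = √((2−-3.5)² + (-3−1.5)²) = 7.1063; v₂ = distance/dt₂ = 4.7376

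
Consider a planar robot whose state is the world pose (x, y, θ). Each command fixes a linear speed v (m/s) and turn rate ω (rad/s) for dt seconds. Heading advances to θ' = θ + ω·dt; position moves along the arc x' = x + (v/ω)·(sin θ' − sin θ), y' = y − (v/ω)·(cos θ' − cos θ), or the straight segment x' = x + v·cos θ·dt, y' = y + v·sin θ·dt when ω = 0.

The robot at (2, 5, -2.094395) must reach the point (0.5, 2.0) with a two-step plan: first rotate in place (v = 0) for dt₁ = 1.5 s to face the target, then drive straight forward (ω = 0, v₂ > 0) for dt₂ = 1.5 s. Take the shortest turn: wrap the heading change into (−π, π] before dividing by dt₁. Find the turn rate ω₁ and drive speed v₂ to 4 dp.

heading to target = atan2(2−5, 0.5−2) = -2.0344
Δθ = wrap(-2.0344 − -2.0944) = 0.0600; ω₁ = Δθ/dt₁ = 0.0400
distance = √((0.5−2)² + (2−5)²) = 3.3541; v₂ = distance/dt₂ = 2.2361

ω₁ = 0.0400, v₂ = 2.2361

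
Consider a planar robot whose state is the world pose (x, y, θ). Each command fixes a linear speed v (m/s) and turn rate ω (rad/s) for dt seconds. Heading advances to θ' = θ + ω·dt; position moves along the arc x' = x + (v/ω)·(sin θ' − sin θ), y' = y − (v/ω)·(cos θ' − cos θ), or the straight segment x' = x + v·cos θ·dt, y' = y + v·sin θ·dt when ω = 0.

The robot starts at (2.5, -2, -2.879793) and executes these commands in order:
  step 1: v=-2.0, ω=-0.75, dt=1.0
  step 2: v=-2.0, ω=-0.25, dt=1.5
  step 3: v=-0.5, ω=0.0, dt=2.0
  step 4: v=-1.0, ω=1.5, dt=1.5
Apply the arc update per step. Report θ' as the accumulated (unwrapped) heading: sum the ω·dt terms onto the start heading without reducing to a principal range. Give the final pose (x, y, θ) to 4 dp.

step 1: θ'=-3.6298 (R=2.6667) → pose (4.4410, -2.2207, -3.6298)
step 2: θ'=-4.0048 (R=8.0000) → pose (6.7681, -4.0860, -4.0048)
step 3: θ'=-4.0048 (straight) → pose (7.4181, -4.8459, -4.0048)
step 4: θ'=-1.7548 (R=-0.6667) → pose (8.5801, -4.5346, -1.7548)

(8.5801, -4.5346, -1.7548)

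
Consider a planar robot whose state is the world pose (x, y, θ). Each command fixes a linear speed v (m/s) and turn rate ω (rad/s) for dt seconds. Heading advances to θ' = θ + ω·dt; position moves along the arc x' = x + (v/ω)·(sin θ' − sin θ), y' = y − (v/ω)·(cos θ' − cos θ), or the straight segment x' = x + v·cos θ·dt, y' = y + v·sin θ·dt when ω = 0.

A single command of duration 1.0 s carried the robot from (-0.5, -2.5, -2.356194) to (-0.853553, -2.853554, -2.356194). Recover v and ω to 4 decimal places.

v = 0.5000, ω = 0.0000

Δθ = -2.356194 − -2.356194 = 0.000000
ω = Δθ/dt = 0.000000/1.0 = 0.0000
ω = 0 → v = (Δx·cos θ + Δy·sin θ)/dt = 0.5000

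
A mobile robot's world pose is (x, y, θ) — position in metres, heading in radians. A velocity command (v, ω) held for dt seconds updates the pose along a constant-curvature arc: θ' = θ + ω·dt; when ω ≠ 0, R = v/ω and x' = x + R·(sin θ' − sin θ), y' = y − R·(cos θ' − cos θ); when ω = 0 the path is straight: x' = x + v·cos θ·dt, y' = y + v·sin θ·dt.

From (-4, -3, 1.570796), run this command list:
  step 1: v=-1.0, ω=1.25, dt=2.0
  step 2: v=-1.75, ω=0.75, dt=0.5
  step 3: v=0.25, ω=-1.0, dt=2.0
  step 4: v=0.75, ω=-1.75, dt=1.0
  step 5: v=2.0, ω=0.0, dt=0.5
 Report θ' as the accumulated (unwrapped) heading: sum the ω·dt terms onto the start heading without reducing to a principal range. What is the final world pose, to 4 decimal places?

(-1.8114, -1.5242, 0.6958)

step 1: θ'=4.0708 (R=-0.8000) → pose (-2.5591, -3.4788, 4.0708)
step 2: θ'=4.4458 (R=-2.3333) → pose (-2.1775, -2.6971, 4.4458)
step 3: θ'=2.4458 (R=-0.2500) → pose (-2.5789, -2.8231, 2.4458)
step 4: θ'=0.6958 (R=-0.4286) → pose (-2.5789, -2.1652, 0.6958)
step 5: θ'=0.6958 (straight) → pose (-1.8114, -1.5242, 0.6958)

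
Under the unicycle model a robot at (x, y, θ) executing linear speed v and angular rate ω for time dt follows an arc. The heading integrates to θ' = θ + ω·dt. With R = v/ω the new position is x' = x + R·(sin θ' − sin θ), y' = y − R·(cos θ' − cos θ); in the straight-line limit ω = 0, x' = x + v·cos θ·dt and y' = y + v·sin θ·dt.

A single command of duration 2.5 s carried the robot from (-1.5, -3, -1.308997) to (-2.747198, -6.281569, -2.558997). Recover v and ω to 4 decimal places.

Δθ = -2.558997 − -1.308997 = -1.250000
ω = Δθ/dt = -1.250000/2.5 = -0.5000
R = −Δy/(cos θ' − cos θ) = -3.0000
v = R·ω = -3.0000·-0.5000 = 1.5000

v = 1.5000, ω = -0.5000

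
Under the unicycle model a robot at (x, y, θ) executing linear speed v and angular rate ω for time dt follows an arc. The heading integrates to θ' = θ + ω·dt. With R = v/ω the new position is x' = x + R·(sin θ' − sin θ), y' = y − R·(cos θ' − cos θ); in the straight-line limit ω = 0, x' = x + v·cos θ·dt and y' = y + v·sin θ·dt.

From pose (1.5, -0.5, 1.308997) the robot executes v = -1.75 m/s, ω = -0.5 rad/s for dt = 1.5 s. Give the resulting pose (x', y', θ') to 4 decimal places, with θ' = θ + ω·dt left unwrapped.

θ' = 1.3090 + -0.5·1.5 = 0.5590
R = v/ω = -1.75/-0.5 = 3.5000
x' = 1.5 + 3.5000·(sin 0.5590 − sin 1.3090) = -0.0246
y' = -0.5 − 3.5000·(cos 0.5590 − cos 1.3090) = -2.5614

(-0.0246, -2.5614, 0.5590)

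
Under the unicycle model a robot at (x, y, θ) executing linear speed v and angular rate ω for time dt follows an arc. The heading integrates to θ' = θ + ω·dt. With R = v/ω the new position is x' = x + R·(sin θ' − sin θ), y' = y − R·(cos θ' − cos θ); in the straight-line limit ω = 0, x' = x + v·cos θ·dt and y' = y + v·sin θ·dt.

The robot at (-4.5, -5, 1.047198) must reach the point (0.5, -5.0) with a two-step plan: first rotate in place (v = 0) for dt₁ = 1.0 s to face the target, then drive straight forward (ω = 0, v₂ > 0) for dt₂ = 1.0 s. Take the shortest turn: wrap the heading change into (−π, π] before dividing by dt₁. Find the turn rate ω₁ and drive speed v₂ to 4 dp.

ω₁ = -1.0472, v₂ = 5.0000

heading to target = atan2(-5−-5, 0.5−-4.5) = 0.0000
Δθ = wrap(0.0000 − 1.0472) = -1.0472; ω₁ = Δθ/dt₁ = -1.0472
distance = √((0.5−-4.5)² + (-5−-5)²) = 5.0000; v₂ = distance/dt₂ = 5.0000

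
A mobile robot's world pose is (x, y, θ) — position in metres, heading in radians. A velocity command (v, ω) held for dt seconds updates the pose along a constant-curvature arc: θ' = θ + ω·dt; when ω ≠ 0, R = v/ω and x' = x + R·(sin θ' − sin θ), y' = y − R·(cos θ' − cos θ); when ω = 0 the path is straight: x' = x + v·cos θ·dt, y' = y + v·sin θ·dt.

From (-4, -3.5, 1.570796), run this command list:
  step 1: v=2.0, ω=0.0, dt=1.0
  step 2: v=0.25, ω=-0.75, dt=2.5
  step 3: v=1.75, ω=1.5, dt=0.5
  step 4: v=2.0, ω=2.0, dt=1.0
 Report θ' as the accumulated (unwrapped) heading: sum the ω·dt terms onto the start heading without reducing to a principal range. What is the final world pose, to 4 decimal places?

step 1: θ'=1.5708 (straight) → pose (-4.0000, -1.5000, 1.5708)
step 2: θ'=-0.3042 (R=-0.3333) → pose (-3.5668, -1.1820, -0.3042)
step 3: θ'=0.4458 (R=1.1667) → pose (-2.7143, -1.1215, 0.4458)
step 4: θ'=2.4458 (R=1.0000) → pose (-2.5045, 0.5483, 2.4458)

(-2.5045, 0.5483, 2.4458)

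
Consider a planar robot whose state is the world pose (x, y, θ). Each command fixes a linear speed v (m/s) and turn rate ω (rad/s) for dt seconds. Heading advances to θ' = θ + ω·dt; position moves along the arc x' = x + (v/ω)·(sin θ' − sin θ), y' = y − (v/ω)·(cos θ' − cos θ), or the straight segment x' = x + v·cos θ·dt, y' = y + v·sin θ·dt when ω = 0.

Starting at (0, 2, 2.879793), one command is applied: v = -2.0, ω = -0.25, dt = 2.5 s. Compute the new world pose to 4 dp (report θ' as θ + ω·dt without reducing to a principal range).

θ' = 2.8798 + -0.25·2.5 = 2.2548
R = v/ω = -2.0/-0.25 = 8.0000
x' = 0 + 8.0000·(sin 2.2548 − sin 2.8798) = 4.1299
y' = 2 − 8.0000·(cos 2.2548 − cos 2.8798) = -0.6722

(4.1299, -0.6722, 2.2548)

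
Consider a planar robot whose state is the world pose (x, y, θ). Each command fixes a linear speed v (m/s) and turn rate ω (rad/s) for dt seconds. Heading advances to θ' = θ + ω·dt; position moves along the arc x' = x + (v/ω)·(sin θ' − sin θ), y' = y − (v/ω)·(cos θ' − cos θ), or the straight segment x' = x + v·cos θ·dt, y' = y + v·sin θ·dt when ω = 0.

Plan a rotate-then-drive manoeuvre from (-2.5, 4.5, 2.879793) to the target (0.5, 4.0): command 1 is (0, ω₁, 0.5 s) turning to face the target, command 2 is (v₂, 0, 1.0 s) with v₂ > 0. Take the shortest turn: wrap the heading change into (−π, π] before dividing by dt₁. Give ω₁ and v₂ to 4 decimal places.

ω₁ = -6.0899, v₂ = 3.0414

heading to target = atan2(4−4.5, 0.5−-2.5) = -0.1651
Δθ = wrap(-0.1651 − 2.8798) = -3.0449; ω₁ = Δθ/dt₁ = -6.0899
distance = √((0.5−-2.5)² + (4−4.5)²) = 3.0414; v₂ = distance/dt₂ = 3.0414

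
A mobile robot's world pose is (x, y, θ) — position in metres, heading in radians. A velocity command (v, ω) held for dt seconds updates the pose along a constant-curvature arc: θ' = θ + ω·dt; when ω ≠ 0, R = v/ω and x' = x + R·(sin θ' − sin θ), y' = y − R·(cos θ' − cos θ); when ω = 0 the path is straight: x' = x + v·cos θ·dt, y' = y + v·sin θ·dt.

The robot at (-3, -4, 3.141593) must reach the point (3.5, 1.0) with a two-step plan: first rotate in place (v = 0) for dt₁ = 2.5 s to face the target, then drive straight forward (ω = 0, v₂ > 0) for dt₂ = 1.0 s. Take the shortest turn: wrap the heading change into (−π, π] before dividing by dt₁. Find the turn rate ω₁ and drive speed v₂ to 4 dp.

ω₁ = -0.9944, v₂ = 8.2006

heading to target = atan2(1−-4, 3.5−-3) = 0.6557
Δθ = wrap(0.6557 − 3.1416) = -2.4859; ω₁ = Δθ/dt₁ = -0.9944
distance = √((3.5−-3)² + (1−-4)²) = 8.2006; v₂ = distance/dt₂ = 8.2006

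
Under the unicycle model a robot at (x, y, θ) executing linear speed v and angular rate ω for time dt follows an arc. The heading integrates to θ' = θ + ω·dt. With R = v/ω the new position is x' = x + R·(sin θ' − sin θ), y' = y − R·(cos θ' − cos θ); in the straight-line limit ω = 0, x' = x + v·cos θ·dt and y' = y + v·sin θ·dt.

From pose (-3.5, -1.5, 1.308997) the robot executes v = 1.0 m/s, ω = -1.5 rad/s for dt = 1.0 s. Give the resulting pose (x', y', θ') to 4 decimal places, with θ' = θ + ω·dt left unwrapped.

θ' = 1.3090 + -1.5·1.0 = -0.1910
R = v/ω = 1.0/-1.5 = -0.6667
x' = -3.5 + -0.6667·(sin -0.1910 − sin 1.3090) = -2.7295
y' = -1.5 − -0.6667·(cos -0.1910 − cos 1.3090) = -1.0180

(-2.7295, -1.0180, -0.1910)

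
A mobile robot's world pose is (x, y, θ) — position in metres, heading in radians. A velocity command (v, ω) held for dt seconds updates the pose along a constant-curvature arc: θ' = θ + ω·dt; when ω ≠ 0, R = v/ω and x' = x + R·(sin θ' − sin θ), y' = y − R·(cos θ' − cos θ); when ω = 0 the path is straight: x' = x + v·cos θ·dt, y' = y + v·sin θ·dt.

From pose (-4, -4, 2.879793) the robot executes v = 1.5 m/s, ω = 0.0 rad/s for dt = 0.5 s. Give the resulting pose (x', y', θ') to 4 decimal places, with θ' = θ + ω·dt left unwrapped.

(-4.7244, -3.8059, 2.8798)

θ' = 2.8798 + 0.0·0.5 = 2.8798
ω = 0 → straight: x' = -4 + 1.5·cos(2.8798)·0.5 = -4.7244
y' = -4 + 1.5·sin(2.8798)·0.5 = -3.8059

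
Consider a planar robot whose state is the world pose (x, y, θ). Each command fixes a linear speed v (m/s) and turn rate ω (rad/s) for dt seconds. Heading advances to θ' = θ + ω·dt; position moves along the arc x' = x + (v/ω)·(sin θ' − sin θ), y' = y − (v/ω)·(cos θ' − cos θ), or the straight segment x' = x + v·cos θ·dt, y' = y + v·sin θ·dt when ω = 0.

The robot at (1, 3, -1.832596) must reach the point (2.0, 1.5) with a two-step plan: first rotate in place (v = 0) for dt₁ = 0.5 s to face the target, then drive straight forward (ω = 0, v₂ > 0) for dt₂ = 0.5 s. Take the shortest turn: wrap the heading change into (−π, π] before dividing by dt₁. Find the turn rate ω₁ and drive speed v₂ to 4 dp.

heading to target = atan2(1.5−3, 2−1) = -0.9828
Δθ = wrap(-0.9828 − -1.8326) = 0.8498; ω₁ = Δθ/dt₁ = 1.6996
distance = √((2−1)² + (1.5−3)²) = 1.8028; v₂ = distance/dt₂ = 3.6056

ω₁ = 1.6996, v₂ = 3.6056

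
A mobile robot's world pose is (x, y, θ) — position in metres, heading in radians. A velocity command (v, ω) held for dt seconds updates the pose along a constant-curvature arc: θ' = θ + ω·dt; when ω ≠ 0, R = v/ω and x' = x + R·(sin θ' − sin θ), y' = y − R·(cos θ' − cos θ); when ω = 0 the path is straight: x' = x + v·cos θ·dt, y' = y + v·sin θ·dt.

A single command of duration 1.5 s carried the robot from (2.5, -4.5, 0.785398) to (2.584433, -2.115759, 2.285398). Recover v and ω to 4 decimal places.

v = 1.7500, ω = 1.0000

Δθ = 2.285398 − 0.785398 = 1.500000
ω = Δθ/dt = 1.500000/1.5 = 1.0000
R = −Δy/(cos θ' − cos θ) = 1.7500
v = R·ω = 1.7500·1.0000 = 1.7500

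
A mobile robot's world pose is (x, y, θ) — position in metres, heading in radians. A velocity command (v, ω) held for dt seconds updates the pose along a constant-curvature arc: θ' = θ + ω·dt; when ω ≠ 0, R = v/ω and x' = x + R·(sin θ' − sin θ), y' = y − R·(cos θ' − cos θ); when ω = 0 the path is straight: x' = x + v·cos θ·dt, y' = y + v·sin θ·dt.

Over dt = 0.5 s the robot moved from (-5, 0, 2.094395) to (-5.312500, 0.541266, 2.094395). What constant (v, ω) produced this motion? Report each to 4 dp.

v = 1.2500, ω = 0.0000

Δθ = 2.094395 − 2.094395 = 0.000000
ω = Δθ/dt = 0.000000/0.5 = 0.0000
ω = 0 → v = (Δx·cos θ + Δy·sin θ)/dt = 1.2500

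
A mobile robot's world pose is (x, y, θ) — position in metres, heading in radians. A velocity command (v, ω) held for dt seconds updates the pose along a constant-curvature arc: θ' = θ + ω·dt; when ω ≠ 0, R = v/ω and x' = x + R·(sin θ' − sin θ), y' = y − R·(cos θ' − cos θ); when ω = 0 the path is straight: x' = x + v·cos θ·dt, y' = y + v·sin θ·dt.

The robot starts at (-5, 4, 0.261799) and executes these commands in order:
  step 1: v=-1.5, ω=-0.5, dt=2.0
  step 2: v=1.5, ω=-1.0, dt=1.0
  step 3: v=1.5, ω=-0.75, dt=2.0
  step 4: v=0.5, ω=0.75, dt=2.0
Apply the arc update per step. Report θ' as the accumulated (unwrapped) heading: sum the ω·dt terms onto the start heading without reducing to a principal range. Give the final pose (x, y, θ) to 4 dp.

step 1: θ'=-0.7382 (R=3.0000) → pose (-7.7953, 4.6787, -0.7382)
step 2: θ'=-1.7382 (R=-1.5000) → pose (-7.3257, 3.3193, -1.7382)
step 3: θ'=-3.2382 (R=-2.0000) → pose (-9.4907, 1.6619, -3.2382)
step 4: θ'=-1.7382 (R=0.6667) → pose (-10.2123, 1.1094, -1.7382)

(-10.2123, 1.1094, -1.7382)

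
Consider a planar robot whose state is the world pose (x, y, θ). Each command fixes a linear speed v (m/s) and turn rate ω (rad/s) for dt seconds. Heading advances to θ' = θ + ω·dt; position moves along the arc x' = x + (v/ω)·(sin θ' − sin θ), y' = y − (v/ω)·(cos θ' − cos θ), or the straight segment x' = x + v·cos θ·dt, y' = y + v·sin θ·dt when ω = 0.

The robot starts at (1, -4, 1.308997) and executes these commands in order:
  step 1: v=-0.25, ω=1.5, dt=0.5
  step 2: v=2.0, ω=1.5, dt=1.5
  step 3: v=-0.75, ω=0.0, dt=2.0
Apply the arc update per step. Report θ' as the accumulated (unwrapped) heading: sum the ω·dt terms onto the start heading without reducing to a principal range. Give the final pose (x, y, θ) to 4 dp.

step 1: θ'=2.0590 (R=-0.1667) → pose (1.0138, -4.1213, 2.0590)
step 2: θ'=4.3090 (R=1.3333) → pose (-1.3901, -4.2233, 4.3090)
step 3: θ'=4.3090 (straight) → pose (-0.8013, -2.8437, 4.3090)

(-0.8013, -2.8437, 4.3090)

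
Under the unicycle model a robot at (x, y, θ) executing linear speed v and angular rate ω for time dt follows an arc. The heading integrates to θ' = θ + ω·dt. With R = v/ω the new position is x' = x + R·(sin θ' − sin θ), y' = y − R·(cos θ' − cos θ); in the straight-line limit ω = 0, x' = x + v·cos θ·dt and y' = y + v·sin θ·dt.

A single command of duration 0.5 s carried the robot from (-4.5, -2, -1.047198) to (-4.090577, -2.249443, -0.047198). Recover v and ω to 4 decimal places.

v = 1.0000, ω = 2.0000

Δθ = -0.047198 − -1.047198 = 1.000000
ω = Δθ/dt = 1.000000/0.5 = 2.0000
R = Δx/(sin θ' − sin θ) = 0.5000
v = R·ω = 0.5000·2.0000 = 1.0000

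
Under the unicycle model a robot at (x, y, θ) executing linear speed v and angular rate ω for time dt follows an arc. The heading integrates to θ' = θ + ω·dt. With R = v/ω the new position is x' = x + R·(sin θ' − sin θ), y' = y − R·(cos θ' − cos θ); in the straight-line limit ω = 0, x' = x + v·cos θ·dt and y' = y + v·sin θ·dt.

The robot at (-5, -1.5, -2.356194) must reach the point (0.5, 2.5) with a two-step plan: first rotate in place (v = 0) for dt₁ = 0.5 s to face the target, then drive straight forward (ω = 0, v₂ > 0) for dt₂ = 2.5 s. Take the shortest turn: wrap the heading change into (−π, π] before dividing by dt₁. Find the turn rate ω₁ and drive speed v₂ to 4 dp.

ω₁ = 5.9700, v₂ = 2.7203

heading to target = atan2(2.5−-1.5, 0.5−-5) = 0.6288
Δθ = wrap(0.6288 − -2.3562) = 2.9850; ω₁ = Δθ/dt₁ = 5.9700
distance = √((0.5−-5)² + (2.5−-1.5)²) = 6.8007; v₂ = distance/dt₂ = 2.7203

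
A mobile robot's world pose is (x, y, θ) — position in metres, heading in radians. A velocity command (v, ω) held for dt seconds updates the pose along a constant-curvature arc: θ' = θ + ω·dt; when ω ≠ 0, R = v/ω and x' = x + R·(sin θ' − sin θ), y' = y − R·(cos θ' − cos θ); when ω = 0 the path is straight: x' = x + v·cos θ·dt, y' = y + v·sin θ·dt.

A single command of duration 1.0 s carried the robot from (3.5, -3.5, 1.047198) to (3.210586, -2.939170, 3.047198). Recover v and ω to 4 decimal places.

Δθ = 3.047198 − 1.047198 = 2.000000
ω = Δθ/dt = 2.000000/1.0 = 2.0000
R = −Δy/(cos θ' − cos θ) = 0.3750
v = R·ω = 0.3750·2.0000 = 0.7500

v = 0.7500, ω = 2.0000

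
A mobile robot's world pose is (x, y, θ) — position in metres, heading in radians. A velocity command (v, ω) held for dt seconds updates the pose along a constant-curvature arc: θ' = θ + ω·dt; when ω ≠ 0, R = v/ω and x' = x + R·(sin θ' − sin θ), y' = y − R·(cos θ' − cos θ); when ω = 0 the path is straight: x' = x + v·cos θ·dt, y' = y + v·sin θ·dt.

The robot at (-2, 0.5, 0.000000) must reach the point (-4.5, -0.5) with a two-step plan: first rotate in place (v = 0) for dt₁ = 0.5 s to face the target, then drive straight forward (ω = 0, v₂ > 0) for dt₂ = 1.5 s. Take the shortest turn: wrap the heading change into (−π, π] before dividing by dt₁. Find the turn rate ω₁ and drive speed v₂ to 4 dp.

heading to target = atan2(-0.5−0.5, -4.5−-2) = -2.7611
Δθ = wrap(-2.7611 − 0.0000) = -2.7611; ω₁ = Δθ/dt₁ = -5.5222
distance = √((-4.5−-2)² + (-0.5−0.5)²) = 2.6926; v₂ = distance/dt₂ = 1.7951

ω₁ = -5.5222, v₂ = 1.7951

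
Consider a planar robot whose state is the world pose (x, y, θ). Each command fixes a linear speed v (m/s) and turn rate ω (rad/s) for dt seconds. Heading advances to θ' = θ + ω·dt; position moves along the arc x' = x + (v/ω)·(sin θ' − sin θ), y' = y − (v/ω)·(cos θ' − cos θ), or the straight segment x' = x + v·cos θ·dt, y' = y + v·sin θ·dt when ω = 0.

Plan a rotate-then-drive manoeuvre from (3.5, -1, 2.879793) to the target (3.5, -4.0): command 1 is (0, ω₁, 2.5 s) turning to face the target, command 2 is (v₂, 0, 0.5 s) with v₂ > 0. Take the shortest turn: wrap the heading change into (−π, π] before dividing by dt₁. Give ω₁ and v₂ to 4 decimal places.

ω₁ = 0.7330, v₂ = 6.0000

heading to target = atan2(-4−-1, 3.5−3.5) = -1.5708
Δθ = wrap(-1.5708 − 2.8798) = 1.8326; ω₁ = Δθ/dt₁ = 0.7330
distance = √((3.5−3.5)² + (-4−-1)²) = 3.0000; v₂ = distance/dt₂ = 6.0000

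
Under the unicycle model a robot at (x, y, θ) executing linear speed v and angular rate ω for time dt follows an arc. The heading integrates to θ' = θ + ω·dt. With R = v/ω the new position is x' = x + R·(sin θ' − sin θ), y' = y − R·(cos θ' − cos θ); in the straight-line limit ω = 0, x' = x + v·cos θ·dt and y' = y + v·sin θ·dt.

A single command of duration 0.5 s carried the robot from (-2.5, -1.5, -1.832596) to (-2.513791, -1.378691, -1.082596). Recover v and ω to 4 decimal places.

v = -0.2500, ω = 1.5000

Δθ = -1.082596 − -1.832596 = 0.750000
ω = Δθ/dt = 0.750000/0.5 = 1.5000
R = −Δy/(cos θ' − cos θ) = -0.1667
v = R·ω = -0.1667·1.5000 = -0.2500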